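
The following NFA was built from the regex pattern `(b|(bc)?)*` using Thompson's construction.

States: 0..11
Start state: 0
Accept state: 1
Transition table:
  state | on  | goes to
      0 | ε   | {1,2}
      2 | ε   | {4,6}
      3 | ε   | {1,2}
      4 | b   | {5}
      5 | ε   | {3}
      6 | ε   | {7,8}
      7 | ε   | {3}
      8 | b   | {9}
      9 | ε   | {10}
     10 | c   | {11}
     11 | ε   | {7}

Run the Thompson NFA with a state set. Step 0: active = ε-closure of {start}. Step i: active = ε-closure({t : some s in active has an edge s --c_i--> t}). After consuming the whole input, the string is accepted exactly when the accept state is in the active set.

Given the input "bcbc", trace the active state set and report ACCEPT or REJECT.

S₀ = ε-closure({0}) = {0,1,2,3,4,6,7,8}
'b' @ 1: {1,2,3,4,5,6,7,8,9,10}  [accepting]
'c' @ 2: {1,2,3,4,6,7,8,11}  [accepting]
'b' @ 3: {1,2,3,4,5,6,7,8,9,10}  [accepting]
'c' @ 4: {1,2,3,4,6,7,8,11}  [accepting]
after full input: {1,2,3,4,6,7,8,11}  (accept=1 in)

Answer: ACCEPT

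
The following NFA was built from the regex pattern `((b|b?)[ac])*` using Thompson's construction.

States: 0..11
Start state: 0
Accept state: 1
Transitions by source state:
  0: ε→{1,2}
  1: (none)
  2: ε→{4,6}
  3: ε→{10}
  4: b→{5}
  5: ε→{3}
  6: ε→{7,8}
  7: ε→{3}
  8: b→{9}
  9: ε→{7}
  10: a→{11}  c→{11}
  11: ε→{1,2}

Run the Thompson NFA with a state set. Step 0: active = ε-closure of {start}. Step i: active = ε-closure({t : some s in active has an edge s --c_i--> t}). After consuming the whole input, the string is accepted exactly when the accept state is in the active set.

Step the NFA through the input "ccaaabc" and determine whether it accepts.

S₀ = ε-closure({0}) = {0,1,2,3,4,6,7,8,10}
'c' @ 1: {1,2,3,4,6,7,8,10,11}  (accept∈set)
'c' @ 2: {1,2,3,4,6,7,8,10,11}  (accept∈set)
'a' @ 3: {1,2,3,4,6,7,8,10,11}  (accept∈set)
'a' @ 4: {1,2,3,4,6,7,8,10,11}  (accept∈set)
'a' @ 5: {1,2,3,4,6,7,8,10,11}  (accept∈set)
'b' @ 6: {3,5,7,9,10}
'c' @ 7: {1,2,3,4,6,7,8,10,11}  (accept∈set)
end set {1,2,3,4,6,7,8,10,11} — state 1 in

Answer: ACCEPT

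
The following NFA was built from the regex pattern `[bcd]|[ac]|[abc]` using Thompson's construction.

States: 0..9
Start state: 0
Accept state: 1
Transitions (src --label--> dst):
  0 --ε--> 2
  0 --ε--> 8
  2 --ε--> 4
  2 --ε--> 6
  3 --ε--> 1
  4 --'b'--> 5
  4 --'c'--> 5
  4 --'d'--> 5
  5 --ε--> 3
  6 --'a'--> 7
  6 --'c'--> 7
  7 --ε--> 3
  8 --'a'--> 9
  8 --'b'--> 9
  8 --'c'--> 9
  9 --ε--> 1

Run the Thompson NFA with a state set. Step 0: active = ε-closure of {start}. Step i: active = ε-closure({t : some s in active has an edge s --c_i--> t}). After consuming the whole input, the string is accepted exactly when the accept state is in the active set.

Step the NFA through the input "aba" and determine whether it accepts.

Answer: REJECT

Derivation:
start: ε-closure({0}) = {0,2,4,6,8}
'a' @ 1: {1,3,7,9}  ✓accept
'b' @ 2: {}  — dead — no transitions
rest 'a' ignored (set empty)
final: {}; accept 1 not in set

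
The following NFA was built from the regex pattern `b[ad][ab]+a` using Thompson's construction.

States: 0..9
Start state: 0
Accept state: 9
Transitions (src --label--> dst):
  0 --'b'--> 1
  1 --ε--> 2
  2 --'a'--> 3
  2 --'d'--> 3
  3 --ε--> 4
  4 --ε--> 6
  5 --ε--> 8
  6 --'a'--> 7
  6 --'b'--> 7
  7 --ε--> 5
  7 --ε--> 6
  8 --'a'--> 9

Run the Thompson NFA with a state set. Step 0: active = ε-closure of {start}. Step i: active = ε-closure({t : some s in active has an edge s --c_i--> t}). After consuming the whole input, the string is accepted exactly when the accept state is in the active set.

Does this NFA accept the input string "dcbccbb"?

Answer: REJECT

Steps:
start: ε-closure({0}) = {0}
'd' @ 1: {}  — no active states
rest 'cbccbb' ignored (set empty)
final: {}; accept 9 not in set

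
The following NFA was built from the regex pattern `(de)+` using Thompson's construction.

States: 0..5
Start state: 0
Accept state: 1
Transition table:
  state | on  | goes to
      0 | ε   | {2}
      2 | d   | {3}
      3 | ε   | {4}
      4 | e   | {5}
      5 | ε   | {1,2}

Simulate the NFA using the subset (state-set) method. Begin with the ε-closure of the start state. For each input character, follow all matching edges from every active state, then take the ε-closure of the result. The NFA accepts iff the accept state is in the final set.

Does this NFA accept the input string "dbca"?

start: ε-closure({0}) = {0,2}
'd' @ 1: {3,4}
'b' @ 2: {}  — dead — no transitions
rest 'ca' ignored (set empty)
after full input: {}  (accept=1 not in)

Answer: REJECT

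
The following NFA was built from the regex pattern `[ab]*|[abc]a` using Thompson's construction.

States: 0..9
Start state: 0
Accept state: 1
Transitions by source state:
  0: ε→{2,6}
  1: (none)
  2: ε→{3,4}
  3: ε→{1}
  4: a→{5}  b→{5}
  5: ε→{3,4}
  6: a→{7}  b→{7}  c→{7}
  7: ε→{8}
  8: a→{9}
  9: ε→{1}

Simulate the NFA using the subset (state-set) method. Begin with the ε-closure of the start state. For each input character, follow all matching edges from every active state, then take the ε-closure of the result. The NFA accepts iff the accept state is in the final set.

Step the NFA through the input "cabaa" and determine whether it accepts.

S₀ = ε-closure({0}) = {0,1,2,3,4,6}
'c' @ 1: {7,8}
'a' @ 2: {1,9}  (accept∈set)
'b' @ 3: {}  — state set empty
rest 'aa' ignored (set empty)
after full input: {}  (accept=1 not in)

Answer: REJECT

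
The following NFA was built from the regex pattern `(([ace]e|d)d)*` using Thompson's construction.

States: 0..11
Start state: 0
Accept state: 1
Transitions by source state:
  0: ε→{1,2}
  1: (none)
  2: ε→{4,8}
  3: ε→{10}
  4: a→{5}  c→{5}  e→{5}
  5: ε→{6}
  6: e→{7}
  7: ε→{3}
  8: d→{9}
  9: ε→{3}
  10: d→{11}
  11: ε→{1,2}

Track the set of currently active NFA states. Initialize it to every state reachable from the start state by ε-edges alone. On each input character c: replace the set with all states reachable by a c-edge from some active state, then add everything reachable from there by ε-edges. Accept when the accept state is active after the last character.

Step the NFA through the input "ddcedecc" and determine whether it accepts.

initial (ε-close {0}): {0,1,2,4,8}
'd' @ 1: {3,9,10}
'd' @ 2: {1,2,4,8,11}  ✓accept
'c' @ 3: {5,6}
'e' @ 4: {3,7,10}
'd' @ 5: {1,2,4,8,11}  ✓accept
'e' @ 6: {5,6}
'c' @ 7: {}  — state set empty
rest 'c' ignored (set empty)
end set {} — state 1 not in

Answer: REJECT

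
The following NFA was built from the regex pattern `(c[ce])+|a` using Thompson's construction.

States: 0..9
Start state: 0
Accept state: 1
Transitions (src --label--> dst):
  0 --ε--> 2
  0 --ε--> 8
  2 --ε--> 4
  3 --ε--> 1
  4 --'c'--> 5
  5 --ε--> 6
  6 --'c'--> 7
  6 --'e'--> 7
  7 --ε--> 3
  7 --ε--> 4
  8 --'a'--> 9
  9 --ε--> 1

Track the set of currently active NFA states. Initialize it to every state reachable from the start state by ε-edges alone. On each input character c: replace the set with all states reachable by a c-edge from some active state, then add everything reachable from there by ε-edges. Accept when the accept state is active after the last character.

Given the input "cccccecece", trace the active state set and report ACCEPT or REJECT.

S₀ = ε-closure({0}) = {0,2,4,8}
'c' @ 1: {5,6}
'c' @ 2: {1,3,4,7}  (accept∈set)
'c' @ 3: {5,6}
'c' @ 4: {1,3,4,7}  (accept∈set)
'c' @ 5: {5,6}
'e' @ 6: {1,3,4,7}  (accept∈set)
'c' @ 7: {5,6}
'e' @ 8: {1,3,4,7}  (accept∈set)
'c' @ 9: {5,6}
'e' @ 10: {1,3,4,7}  (accept∈set)
final: {1,3,4,7}; accept 1 in set

Answer: ACCEPT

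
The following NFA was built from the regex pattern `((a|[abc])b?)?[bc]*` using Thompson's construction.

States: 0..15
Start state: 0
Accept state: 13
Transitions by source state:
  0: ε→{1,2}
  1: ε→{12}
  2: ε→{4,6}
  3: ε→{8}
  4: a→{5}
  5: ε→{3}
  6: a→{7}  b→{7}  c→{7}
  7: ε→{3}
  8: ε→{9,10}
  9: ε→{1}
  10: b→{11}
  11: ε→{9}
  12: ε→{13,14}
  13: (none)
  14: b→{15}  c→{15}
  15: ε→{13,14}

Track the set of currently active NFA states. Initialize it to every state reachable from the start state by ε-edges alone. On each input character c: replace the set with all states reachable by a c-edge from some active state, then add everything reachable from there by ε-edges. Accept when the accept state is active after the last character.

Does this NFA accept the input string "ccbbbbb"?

initial (ε-close {0}): {0,1,2,4,6,12,13,14}
'c' @ 1: {1,3,7,8,9,10,12,13,14,15}  (accept∈set)
'c' @ 2: {13,14,15}  (accept∈set)
'b' @ 3: {13,14,15}  (accept∈set)
'b' @ 4: {13,14,15}  (accept∈set)
'b' @ 5: {13,14,15}  (accept∈set)
'b' @ 6: {13,14,15}  (accept∈set)
'b' @ 7: {13,14,15}  (accept∈set)
end set {13,14,15} — state 13 in

Answer: ACCEPT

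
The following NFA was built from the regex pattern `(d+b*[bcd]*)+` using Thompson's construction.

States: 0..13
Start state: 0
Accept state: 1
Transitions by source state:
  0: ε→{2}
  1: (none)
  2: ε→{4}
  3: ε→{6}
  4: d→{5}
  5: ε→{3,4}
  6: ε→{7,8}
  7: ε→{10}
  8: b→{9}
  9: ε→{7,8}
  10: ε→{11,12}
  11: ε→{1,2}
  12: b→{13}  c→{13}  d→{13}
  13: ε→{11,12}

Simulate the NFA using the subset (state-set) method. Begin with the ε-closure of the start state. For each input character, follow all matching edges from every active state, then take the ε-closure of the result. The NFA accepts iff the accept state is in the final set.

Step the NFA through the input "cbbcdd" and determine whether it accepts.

Answer: REJECT

Derivation:
S₀ = ε-closure({0}) = {0,2,4}
'c' @ 1: {}  — no active states
rest 'bbcdd' ignored (set empty)
final: {}; accept 1 not in set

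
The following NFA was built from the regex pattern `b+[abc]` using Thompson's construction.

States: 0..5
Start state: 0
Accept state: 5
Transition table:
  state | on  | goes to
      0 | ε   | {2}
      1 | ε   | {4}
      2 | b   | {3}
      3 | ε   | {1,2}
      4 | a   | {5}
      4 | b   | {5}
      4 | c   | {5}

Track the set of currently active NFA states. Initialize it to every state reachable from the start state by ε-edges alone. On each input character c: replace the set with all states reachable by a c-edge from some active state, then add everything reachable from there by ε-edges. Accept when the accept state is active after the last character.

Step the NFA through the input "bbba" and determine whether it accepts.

Answer: ACCEPT

Derivation:
start: ε-closure({0}) = {0,2}
'b' @ 1: {1,2,3,4}
'b' @ 2: {1,2,3,4,5}  (accept∈set)
'b' @ 3: {1,2,3,4,5}  (accept∈set)
'a' @ 4: {5}  (accept∈set)
end set {5} — state 5 in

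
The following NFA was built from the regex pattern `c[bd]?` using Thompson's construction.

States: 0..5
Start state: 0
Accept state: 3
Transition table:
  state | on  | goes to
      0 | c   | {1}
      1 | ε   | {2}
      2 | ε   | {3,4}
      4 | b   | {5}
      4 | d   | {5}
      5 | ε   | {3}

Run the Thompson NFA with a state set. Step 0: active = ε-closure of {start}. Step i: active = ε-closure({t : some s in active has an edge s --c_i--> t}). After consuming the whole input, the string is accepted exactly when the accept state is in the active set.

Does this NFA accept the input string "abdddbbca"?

initial (ε-close {0}): {0}
'a' @ 1: {}  — no active states
rest 'bdddbbca' ignored (set empty)
after full input: {}  (accept=3 not in)

Answer: REJECT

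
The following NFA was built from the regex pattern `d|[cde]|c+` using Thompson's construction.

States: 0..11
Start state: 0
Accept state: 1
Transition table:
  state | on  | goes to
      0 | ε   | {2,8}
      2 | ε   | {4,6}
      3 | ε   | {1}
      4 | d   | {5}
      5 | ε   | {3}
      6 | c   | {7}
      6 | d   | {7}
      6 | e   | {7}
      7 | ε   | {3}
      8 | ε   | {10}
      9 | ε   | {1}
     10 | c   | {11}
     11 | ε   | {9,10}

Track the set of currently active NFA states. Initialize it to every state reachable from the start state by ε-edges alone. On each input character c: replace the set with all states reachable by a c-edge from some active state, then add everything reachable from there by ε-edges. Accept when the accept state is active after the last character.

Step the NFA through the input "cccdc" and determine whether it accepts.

start: ε-closure({0}) = {0,2,4,6,8,10}
'c' @ 1: {1,3,7,9,10,11}  [accepting]
'c' @ 2: {1,9,10,11}  [accepting]
'c' @ 3: {1,9,10,11}  [accepting]
'd' @ 4: {}  — no active states
rest 'c' ignored (set empty)
final: {}; accept 1 not in set

Answer: REJECT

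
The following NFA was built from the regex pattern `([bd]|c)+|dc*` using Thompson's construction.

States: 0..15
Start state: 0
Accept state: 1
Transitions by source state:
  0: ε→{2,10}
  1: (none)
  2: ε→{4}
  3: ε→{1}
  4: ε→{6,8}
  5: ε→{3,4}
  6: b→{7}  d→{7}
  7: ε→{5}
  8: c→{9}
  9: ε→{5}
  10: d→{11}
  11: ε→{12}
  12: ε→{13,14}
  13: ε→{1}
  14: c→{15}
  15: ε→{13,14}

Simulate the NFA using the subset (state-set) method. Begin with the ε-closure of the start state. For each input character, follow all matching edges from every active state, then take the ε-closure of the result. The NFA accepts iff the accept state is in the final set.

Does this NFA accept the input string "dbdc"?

S₀ = ε-closure({0}) = {0,2,4,6,8,10}
'd' @ 1: {1,3,4,5,6,7,8,11,12,13,14}  ✓accept
'b' @ 2: {1,3,4,5,6,7,8}  ✓accept
'd' @ 3: {1,3,4,5,6,7,8}  ✓accept
'c' @ 4: {1,3,4,5,6,8,9}  ✓accept
end set {1,3,4,5,6,8,9} — state 1 in

Answer: ACCEPT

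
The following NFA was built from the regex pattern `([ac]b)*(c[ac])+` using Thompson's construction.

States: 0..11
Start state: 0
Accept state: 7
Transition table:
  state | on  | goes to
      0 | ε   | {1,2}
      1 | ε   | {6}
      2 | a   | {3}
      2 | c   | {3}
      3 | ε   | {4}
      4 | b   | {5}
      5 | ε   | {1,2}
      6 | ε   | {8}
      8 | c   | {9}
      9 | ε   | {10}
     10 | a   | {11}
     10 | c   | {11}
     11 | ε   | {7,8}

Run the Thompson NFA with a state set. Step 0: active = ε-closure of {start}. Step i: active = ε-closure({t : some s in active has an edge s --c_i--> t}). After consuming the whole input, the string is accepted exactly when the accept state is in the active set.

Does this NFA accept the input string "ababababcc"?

Answer: ACCEPT

Derivation:
initial (ε-close {0}): {0,1,2,6,8}
'a' @ 1: {3,4}
'b' @ 2: {1,2,5,6,8}
'a' @ 3: {3,4}
'b' @ 4: {1,2,5,6,8}
'a' @ 5: {3,4}
'b' @ 6: {1,2,5,6,8}
'a' @ 7: {3,4}
'b' @ 8: {1,2,5,6,8}
'c' @ 9: {3,4,9,10}
'c' @ 10: {7,8,11}  ✓accept
after full input: {7,8,11}  (accept=7 in)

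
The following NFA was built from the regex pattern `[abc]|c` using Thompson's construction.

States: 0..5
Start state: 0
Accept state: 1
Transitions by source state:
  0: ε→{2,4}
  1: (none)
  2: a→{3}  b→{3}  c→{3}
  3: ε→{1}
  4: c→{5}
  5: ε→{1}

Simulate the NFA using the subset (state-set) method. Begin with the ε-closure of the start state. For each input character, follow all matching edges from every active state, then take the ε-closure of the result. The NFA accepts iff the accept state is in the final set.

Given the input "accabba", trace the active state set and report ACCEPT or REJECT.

Answer: REJECT

Derivation:
initial (ε-close {0}): {0,2,4}
'a' @ 1: {1,3}  (accept∈set)
'c' @ 2: {}  — state set empty
rest 'cabba' ignored (set empty)
after full input: {}  (accept=1 not in)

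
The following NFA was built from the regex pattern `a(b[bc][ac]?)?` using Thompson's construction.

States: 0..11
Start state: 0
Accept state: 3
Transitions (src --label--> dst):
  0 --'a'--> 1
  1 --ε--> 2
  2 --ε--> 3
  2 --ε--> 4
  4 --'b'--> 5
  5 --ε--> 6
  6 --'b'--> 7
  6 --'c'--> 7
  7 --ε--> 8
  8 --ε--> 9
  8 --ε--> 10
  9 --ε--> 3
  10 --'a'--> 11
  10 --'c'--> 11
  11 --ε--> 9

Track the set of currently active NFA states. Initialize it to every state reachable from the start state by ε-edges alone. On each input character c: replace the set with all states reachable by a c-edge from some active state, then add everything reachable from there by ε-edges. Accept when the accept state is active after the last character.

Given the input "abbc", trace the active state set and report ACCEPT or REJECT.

S₀ = ε-closure({0}) = {0}
'a' @ 1: {1,2,3,4}  ✓accept
'b' @ 2: {5,6}
'b' @ 3: {3,7,8,9,10}  ✓accept
'c' @ 4: {3,9,11}  ✓accept
end set {3,9,11} — state 3 in

Answer: ACCEPT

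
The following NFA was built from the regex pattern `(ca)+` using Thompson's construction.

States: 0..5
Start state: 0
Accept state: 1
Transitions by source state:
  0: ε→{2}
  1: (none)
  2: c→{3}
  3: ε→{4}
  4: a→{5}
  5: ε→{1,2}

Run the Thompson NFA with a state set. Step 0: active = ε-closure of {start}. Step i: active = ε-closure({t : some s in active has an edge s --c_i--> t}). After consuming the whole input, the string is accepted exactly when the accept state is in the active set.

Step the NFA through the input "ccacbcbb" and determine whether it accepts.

start: ε-closure({0}) = {0,2}
'c' @ 1: {3,4}
'c' @ 2: {}  — dead — no transitions
rest 'acbcbb' ignored (set empty)
final: {}; accept 1 not in set

Answer: REJECT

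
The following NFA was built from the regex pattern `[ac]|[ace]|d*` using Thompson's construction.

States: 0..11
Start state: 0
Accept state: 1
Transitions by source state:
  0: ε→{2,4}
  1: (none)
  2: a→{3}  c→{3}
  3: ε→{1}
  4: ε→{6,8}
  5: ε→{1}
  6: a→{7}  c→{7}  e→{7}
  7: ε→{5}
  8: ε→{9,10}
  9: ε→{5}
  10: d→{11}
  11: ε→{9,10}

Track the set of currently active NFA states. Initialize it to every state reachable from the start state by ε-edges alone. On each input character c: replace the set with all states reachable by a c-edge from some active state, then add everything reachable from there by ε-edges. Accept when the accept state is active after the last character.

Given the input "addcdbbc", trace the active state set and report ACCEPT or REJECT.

start: ε-closure({0}) = {0,1,2,4,5,6,8,9,10}
'a' @ 1: {1,3,5,7}  ✓accept
'd' @ 2: {}  — dead — no transitions
rest 'dcdbbc' ignored (set empty)
after full input: {}  (accept=1 not in)

Answer: REJECT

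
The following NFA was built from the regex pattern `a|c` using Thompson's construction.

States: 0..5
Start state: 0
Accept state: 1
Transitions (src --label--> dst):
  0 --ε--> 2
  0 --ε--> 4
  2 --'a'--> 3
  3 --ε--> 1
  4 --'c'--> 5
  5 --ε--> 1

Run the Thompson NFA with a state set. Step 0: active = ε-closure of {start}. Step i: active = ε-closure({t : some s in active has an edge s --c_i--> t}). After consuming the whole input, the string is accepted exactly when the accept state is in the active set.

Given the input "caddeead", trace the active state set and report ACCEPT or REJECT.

start: ε-closure({0}) = {0,2,4}
'c' @ 1: {1,5}  ✓accept
'a' @ 2: {}  — no active states
rest 'ddeead' ignored (set empty)
after full input: {}  (accept=1 not in)

Answer: REJECT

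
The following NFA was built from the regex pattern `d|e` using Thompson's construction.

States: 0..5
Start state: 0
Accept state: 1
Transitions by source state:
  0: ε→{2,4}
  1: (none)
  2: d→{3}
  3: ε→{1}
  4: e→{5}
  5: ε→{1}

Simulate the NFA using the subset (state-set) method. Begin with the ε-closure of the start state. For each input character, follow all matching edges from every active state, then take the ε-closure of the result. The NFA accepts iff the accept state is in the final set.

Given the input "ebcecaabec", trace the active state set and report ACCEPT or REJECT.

Answer: REJECT

Derivation:
S₀ = ε-closure({0}) = {0,2,4}
'e' @ 1: {1,5}  [accepting]
'b' @ 2: {}  — dead — no transitions
rest 'cecaabec' ignored (set empty)
after full input: {}  (accept=1 not in)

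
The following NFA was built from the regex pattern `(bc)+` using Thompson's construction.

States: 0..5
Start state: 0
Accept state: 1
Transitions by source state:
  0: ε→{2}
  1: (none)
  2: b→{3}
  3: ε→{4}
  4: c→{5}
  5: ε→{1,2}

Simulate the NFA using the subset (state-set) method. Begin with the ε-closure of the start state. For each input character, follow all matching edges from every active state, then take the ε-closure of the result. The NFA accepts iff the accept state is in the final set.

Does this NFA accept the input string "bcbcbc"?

start: ε-closure({0}) = {0,2}
'b' @ 1: {3,4}
'c' @ 2: {1,2,5}  [accepting]
'b' @ 3: {3,4}
'c' @ 4: {1,2,5}  [accepting]
'b' @ 5: {3,4}
'c' @ 6: {1,2,5}  [accepting]
after full input: {1,2,5}  (accept=1 in)

Answer: ACCEPT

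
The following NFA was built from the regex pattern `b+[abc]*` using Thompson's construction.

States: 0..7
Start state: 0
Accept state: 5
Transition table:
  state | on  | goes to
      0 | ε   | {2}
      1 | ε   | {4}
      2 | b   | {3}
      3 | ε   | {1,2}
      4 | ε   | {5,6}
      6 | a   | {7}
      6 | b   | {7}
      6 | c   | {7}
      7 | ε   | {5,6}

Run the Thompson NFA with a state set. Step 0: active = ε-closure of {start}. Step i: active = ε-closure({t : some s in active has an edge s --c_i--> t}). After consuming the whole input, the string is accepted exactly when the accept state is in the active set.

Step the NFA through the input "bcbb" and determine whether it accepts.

Answer: ACCEPT

Steps:
initial (ε-close {0}): {0,2}
'b' @ 1: {1,2,3,4,5,6}  ✓accept
'c' @ 2: {5,6,7}  ✓accept
'b' @ 3: {5,6,7}  ✓accept
'b' @ 4: {5,6,7}  ✓accept
after full input: {5,6,7}  (accept=5 in)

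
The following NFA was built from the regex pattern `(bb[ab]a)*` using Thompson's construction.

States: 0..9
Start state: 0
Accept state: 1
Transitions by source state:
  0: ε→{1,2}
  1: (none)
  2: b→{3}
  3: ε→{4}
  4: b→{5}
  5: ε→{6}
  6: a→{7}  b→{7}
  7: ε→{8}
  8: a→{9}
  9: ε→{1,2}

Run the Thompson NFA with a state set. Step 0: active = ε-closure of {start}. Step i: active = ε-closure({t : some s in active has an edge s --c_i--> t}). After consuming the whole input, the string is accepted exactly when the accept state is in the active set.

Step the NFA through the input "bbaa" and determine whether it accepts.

start: ε-closure({0}) = {0,1,2}
'b' @ 1: {3,4}
'b' @ 2: {5,6}
'a' @ 3: {7,8}
'a' @ 4: {1,2,9}  [accepting]
after full input: {1,2,9}  (accept=1 in)

Answer: ACCEPT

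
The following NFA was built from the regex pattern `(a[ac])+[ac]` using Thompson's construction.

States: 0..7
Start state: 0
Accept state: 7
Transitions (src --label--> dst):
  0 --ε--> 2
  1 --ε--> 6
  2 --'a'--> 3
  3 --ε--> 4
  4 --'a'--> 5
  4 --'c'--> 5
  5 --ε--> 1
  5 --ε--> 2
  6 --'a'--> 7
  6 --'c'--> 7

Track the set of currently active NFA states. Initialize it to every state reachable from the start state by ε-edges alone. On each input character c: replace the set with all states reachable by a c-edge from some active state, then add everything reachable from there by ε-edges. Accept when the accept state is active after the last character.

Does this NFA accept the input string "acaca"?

Answer: ACCEPT

Steps:
S₀ = ε-closure({0}) = {0,2}
'a' @ 1: {3,4}
'c' @ 2: {1,2,5,6}
'a' @ 3: {3,4,7}  (accept∈set)
'c' @ 4: {1,2,5,6}
'a' @ 5: {3,4,7}  (accept∈set)
after full input: {3,4,7}  (accept=7 in)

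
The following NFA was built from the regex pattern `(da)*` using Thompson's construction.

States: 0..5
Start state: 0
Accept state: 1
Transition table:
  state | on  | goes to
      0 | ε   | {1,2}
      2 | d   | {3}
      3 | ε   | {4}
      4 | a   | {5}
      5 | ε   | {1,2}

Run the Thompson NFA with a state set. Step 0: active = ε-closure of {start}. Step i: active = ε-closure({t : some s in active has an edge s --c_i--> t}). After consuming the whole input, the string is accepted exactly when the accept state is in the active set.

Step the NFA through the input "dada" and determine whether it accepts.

start: ε-closure({0}) = {0,1,2}
'd' @ 1: {3,4}
'a' @ 2: {1,2,5}  ✓accept
'd' @ 3: {3,4}
'a' @ 4: {1,2,5}  ✓accept
end set {1,2,5} — state 1 in

Answer: ACCEPT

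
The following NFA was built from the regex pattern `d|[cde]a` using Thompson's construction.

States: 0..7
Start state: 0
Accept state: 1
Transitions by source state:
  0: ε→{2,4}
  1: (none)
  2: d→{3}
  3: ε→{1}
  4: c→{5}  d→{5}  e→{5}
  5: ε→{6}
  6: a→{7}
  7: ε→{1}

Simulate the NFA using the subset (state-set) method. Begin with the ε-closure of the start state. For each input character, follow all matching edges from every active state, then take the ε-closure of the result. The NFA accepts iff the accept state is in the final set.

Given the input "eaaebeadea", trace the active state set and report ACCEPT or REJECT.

Answer: REJECT

Derivation:
S₀ = ε-closure({0}) = {0,2,4}
'e' @ 1: {5,6}
'a' @ 2: {1,7}  ✓accept
'a' @ 3: {}  — state set empty
rest 'ebeadea' ignored (set empty)
end set {} — state 1 not in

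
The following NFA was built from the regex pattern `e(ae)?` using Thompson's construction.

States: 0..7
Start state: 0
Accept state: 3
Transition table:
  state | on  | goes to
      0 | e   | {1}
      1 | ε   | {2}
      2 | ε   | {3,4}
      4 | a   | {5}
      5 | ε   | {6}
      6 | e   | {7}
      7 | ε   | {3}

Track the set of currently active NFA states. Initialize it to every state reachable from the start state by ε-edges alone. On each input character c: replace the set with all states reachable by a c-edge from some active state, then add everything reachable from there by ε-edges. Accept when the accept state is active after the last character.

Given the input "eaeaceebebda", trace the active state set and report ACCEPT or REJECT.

S₀ = ε-closure({0}) = {0}
'e' @ 1: {1,2,3,4}  ✓accept
'a' @ 2: {5,6}
'e' @ 3: {3,7}  ✓accept
'a' @ 4: {}  — state set empty
rest 'ceebebda' ignored (set empty)
after full input: {}  (accept=3 not in)

Answer: REJECT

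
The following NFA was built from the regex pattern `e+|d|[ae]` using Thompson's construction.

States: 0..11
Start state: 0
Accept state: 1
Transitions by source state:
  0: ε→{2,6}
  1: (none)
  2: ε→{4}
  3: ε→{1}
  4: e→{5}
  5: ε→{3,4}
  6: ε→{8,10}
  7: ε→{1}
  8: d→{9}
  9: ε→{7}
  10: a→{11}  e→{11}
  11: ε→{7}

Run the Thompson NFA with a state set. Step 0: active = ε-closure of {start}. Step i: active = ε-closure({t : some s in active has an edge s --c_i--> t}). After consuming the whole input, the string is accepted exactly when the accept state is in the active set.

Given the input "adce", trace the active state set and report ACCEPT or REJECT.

start: ε-closure({0}) = {0,2,4,6,8,10}
'a' @ 1: {1,7,11}  ✓accept
'd' @ 2: {}  — state set empty
rest 'ce' ignored (set empty)
end set {} — state 1 not in

Answer: REJECT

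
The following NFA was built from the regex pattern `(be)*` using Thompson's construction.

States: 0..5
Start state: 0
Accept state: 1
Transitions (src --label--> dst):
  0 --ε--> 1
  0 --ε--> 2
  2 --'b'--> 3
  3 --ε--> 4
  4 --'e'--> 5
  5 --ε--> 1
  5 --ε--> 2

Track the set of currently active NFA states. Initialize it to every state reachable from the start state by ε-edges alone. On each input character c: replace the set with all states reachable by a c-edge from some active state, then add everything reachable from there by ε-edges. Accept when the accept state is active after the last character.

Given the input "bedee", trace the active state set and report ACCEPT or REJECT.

Answer: REJECT

Trace:
S₀ = ε-closure({0}) = {0,1,2}
'b' @ 1: {3,4}
'e' @ 2: {1,2,5}  ✓accept
'd' @ 3: {}  — dead — no transitions
rest 'ee' ignored (set empty)
final: {}; accept 1 not in set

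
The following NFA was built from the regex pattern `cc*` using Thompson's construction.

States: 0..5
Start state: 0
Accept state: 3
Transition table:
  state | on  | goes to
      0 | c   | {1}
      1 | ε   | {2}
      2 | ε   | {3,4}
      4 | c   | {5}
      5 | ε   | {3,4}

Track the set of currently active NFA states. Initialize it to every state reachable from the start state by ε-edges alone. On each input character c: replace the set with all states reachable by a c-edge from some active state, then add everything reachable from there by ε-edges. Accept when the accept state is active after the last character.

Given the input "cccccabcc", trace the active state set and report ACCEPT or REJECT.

start: ε-closure({0}) = {0}
'c' @ 1: {1,2,3,4}  [accepting]
'c' @ 2: {3,4,5}  [accepting]
'c' @ 3: {3,4,5}  [accepting]
'c' @ 4: {3,4,5}  [accepting]
'c' @ 5: {3,4,5}  [accepting]
'a' @ 6: {}  — dead — no transitions
rest 'bcc' ignored (set empty)
final: {}; accept 3 not in set

Answer: REJECT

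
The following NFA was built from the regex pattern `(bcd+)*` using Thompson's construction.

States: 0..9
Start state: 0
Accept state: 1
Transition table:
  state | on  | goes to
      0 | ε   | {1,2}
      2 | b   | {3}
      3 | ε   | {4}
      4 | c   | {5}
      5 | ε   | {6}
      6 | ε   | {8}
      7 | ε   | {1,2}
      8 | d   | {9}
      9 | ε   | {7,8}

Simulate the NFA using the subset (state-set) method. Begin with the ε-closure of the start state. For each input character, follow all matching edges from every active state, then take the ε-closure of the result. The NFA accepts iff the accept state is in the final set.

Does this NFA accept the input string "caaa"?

Answer: REJECT

Trace:
start: ε-closure({0}) = {0,1,2}
'c' @ 1: {}  — no active states
rest 'aaa' ignored (set empty)
after full input: {}  (accept=1 not in)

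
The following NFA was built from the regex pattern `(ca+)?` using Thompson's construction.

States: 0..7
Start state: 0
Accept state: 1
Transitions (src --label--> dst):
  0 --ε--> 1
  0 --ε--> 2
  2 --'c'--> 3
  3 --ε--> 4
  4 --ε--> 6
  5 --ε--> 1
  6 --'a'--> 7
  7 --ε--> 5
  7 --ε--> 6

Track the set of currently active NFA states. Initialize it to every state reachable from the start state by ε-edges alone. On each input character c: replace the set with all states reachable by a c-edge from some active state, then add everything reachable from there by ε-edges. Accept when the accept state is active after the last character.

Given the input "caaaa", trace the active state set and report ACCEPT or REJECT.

start: ε-closure({0}) = {0,1,2}
'c' @ 1: {3,4,6}
'a' @ 2: {1,5,6,7}  ✓accept
'a' @ 3: {1,5,6,7}  ✓accept
'a' @ 4: {1,5,6,7}  ✓accept
'a' @ 5: {1,5,6,7}  ✓accept
end set {1,5,6,7} — state 1 in

Answer: ACCEPT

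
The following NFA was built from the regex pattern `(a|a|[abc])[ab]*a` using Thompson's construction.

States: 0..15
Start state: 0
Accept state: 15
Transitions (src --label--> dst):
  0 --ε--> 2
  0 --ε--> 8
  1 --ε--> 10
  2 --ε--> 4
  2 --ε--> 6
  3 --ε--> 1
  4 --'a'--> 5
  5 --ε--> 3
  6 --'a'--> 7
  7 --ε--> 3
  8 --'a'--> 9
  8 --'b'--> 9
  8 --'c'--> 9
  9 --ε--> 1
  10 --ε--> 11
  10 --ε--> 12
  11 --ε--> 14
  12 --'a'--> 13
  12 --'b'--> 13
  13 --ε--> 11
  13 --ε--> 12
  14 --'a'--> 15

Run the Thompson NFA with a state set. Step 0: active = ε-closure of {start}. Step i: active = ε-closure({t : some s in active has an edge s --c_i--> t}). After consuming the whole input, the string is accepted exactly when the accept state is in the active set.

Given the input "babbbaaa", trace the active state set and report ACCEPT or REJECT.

initial (ε-close {0}): {0,2,4,6,8}
'b' @ 1: {1,9,10,11,12,14}
'a' @ 2: {11,12,13,14,15}  ✓accept
'b' @ 3: {11,12,13,14}
'b' @ 4: {11,12,13,14}
'b' @ 5: {11,12,13,14}
'a' @ 6: {11,12,13,14,15}  ✓accept
'a' @ 7: {11,12,13,14,15}  ✓accept
'a' @ 8: {11,12,13,14,15}  ✓accept
end set {11,12,13,14,15} — state 15 in

Answer: ACCEPT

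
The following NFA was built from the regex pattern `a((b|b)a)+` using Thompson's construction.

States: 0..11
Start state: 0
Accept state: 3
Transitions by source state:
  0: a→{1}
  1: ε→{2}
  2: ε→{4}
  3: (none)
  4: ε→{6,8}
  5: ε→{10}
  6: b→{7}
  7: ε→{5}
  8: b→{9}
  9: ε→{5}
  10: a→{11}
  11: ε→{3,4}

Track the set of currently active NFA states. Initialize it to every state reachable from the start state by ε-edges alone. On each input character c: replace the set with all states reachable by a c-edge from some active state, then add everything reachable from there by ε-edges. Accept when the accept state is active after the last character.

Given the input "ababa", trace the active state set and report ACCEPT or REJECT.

Answer: ACCEPT

Trace:
initial (ε-close {0}): {0}
'a' @ 1: {1,2,4,6,8}
'b' @ 2: {5,7,9,10}
'a' @ 3: {3,4,6,8,11}  ✓accept
'b' @ 4: {5,7,9,10}
'a' @ 5: {3,4,6,8,11}  ✓accept
end set {3,4,6,8,11} — state 3 in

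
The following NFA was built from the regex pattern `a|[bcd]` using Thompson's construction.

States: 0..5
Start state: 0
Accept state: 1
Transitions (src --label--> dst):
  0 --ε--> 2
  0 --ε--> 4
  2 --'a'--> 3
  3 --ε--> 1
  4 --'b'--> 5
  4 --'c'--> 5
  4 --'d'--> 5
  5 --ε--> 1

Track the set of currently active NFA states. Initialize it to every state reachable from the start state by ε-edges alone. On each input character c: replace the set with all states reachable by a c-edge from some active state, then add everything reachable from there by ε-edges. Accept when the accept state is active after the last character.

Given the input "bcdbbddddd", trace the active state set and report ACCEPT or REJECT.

start: ε-closure({0}) = {0,2,4}
'b' @ 1: {1,5}  (accept∈set)
'c' @ 2: {}  — no active states
rest 'dbbddddd' ignored (set empty)
final: {}; accept 1 not in set

Answer: REJECT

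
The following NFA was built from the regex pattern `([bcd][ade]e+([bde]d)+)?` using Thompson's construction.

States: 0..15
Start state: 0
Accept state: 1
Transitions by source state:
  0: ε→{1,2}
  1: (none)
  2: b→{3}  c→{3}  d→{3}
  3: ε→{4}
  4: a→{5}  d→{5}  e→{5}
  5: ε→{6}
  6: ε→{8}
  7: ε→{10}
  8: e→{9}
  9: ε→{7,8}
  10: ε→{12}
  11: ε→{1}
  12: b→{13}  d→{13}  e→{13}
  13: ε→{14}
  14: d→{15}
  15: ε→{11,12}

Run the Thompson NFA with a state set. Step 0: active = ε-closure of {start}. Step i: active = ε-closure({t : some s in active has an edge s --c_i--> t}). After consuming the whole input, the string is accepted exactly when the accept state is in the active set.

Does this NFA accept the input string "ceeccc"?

start: ε-closure({0}) = {0,1,2}
'c' @ 1: {3,4}
'e' @ 2: {5,6,8}
'e' @ 3: {7,8,9,10,12}
'c' @ 4: {}  — state set empty
rest 'cc' ignored (set empty)
after full input: {}  (accept=1 not in)

Answer: REJECT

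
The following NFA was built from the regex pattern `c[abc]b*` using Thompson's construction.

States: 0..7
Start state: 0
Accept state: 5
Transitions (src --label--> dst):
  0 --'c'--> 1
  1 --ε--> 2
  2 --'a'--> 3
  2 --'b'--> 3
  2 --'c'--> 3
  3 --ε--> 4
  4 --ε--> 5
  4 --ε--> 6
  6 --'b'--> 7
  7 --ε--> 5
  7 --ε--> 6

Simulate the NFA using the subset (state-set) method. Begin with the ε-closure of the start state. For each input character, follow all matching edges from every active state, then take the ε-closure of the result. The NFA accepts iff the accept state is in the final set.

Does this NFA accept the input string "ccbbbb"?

Answer: ACCEPT

Derivation:
S₀ = ε-closure({0}) = {0}
'c' @ 1: {1,2}
'c' @ 2: {3,4,5,6}  ✓accept
'b' @ 3: {5,6,7}  ✓accept
'b' @ 4: {5,6,7}  ✓accept
'b' @ 5: {5,6,7}  ✓accept
'b' @ 6: {5,6,7}  ✓accept
end set {5,6,7} — state 5 in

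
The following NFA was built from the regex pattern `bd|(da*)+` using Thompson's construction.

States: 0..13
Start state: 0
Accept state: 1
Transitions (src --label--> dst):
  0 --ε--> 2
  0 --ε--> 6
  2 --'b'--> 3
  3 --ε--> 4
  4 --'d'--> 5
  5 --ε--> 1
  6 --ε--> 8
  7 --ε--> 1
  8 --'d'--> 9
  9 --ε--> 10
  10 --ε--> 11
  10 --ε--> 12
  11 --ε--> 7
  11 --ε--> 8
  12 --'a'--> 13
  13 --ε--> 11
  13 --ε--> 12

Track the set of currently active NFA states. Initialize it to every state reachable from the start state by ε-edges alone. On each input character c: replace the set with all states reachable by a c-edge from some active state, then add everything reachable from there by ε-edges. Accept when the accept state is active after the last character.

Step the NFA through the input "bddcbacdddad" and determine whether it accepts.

Answer: REJECT

Steps:
S₀ = ε-closure({0}) = {0,2,6,8}
'b' @ 1: {3,4}
'd' @ 2: {1,5}  [accepting]
'd' @ 3: {}  — no active states
rest 'cbacdddad' ignored (set empty)
after full input: {}  (accept=1 not in)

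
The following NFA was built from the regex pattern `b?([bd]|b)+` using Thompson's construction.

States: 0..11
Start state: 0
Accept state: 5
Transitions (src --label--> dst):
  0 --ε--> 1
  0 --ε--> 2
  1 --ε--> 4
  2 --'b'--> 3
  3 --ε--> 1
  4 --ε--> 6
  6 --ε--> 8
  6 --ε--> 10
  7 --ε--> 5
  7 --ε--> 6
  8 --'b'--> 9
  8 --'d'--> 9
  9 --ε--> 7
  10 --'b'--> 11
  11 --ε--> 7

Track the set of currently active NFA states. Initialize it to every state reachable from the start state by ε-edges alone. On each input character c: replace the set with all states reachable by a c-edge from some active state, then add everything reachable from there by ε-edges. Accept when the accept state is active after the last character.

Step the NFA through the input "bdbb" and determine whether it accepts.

Answer: ACCEPT

Steps:
S₀ = ε-closure({0}) = {0,1,2,4,6,8,10}
'b' @ 1: {1,3,4,5,6,7,8,9,10,11}  (accept∈set)
'd' @ 2: {5,6,7,8,9,10}  (accept∈set)
'b' @ 3: {5,6,7,8,9,10,11}  (accept∈set)
'b' @ 4: {5,6,7,8,9,10,11}  (accept∈set)
end set {5,6,7,8,9,10,11} — state 5 in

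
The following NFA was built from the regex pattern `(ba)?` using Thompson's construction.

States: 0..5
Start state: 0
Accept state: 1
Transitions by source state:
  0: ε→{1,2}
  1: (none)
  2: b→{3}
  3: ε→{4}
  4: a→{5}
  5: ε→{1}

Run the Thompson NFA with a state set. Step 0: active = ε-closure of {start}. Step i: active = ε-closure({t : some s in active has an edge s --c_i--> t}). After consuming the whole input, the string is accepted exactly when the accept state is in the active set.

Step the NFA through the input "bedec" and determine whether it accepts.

S₀ = ε-closure({0}) = {0,1,2}
'b' @ 1: {3,4}
'e' @ 2: {}  — dead — no transitions
rest 'dec' ignored (set empty)
final: {}; accept 1 not in set

Answer: REJECT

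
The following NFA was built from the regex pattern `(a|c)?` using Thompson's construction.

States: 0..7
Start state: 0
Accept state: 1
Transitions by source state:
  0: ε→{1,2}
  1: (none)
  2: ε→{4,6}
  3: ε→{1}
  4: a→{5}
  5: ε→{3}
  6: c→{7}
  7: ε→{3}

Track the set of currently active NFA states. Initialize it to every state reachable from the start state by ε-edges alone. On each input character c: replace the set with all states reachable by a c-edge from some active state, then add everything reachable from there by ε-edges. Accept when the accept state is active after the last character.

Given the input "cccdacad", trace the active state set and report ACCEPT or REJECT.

initial (ε-close {0}): {0,1,2,4,6}
'c' @ 1: {1,3,7}  [accepting]
'c' @ 2: {}  — state set empty
rest 'cdacad' ignored (set empty)
end set {} — state 1 not in

Answer: REJECT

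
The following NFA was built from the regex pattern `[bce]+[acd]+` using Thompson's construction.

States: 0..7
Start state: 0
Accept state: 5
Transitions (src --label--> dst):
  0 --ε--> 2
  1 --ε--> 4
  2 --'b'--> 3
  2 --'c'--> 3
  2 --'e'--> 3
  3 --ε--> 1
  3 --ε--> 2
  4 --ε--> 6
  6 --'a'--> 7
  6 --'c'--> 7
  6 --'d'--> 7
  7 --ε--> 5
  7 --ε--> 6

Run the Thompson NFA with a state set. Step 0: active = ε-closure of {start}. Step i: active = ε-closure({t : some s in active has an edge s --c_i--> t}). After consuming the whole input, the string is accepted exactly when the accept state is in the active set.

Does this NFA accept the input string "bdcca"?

Answer: ACCEPT

Trace:
start: ε-closure({0}) = {0,2}
'b' @ 1: {1,2,3,4,6}
'd' @ 2: {5,6,7}  (accept∈set)
'c' @ 3: {5,6,7}  (accept∈set)
'c' @ 4: {5,6,7}  (accept∈set)
'a' @ 5: {5,6,7}  (accept∈set)
after full input: {5,6,7}  (accept=5 in)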